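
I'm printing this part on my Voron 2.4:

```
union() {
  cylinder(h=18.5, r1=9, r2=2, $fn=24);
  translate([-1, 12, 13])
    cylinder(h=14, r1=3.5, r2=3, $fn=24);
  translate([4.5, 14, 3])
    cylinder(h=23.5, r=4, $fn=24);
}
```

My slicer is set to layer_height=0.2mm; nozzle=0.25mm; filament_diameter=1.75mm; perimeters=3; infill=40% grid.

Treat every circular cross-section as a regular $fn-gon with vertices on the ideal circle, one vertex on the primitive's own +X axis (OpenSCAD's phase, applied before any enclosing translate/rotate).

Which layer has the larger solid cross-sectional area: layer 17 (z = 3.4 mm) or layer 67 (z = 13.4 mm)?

Layer 17 (z = 3.4): the cone: at t=0.184 of its height the radius interpolates to r₁+(r₂−r₁)t = 7.714, giving a regular 24-gon of that circumradius (area = (24/2)·7.714²·sin(360°/24) = 184.79 mm²); the cone at (-1, 12) is absent (z outside [13, 27]); the r=4 cylinder at (4.5, 14) gives a regular 24-gon of circumradius 4 (constant along its height) (area = (24/2)·4.000²·sin(360°/24) = 49.69 mm²); Taking the union: the 2 present regions are separate (no shared area or edge), so areas and boundary lengths simply add and each stays a separate island — area = 234.48 mm². So its area = 234.48 mm². Layer 67 (z = 13.4): the cone contributes a regular 24-gon of circumradius 3.930 (interpolated between r1=9 and r2=2 at t=0.724) (area = (24/2)·3.930²·sin(360°/24) = 47.96 mm²); the cone at (-1, 12) (r1=3.5→r2=3) has section circumradius 3.486 here — a regular 24-gon (area = (24/2)·3.486²·sin(360°/24) = 37.74 mm²); the r=4 cylinder at (4.5, 14) contributes a regular 24-gon of circumradius 4 (area = (24/2)·4.000²·sin(360°/24) = 49.69 mm²); Merging all regions: the regions partially overlap — summed areas 135.39 mm² minus the doubly-counted overlap 4.98 mm² gives 130.42 mm² — area = 130.42 mm². So its area = 130.42 mm². Layer 17 is larger (234.48 vs 130.42 mm²).

layer 17 (z = 3.4 mm)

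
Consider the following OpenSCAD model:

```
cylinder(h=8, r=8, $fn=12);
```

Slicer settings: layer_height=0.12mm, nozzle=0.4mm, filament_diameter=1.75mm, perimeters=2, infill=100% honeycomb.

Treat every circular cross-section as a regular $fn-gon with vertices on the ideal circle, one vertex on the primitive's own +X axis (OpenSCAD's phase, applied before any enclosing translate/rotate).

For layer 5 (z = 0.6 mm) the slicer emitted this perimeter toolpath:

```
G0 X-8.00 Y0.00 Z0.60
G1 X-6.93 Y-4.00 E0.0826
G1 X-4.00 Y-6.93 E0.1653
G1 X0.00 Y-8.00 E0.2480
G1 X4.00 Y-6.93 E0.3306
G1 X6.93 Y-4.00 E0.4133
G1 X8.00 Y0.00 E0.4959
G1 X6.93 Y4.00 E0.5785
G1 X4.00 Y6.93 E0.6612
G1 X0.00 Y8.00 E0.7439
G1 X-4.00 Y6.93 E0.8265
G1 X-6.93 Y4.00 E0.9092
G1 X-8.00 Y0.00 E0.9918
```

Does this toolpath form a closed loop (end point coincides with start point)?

Start point (G0): (-8.00, 0.00). End point (last G1): the path returns to the start — closed.

yes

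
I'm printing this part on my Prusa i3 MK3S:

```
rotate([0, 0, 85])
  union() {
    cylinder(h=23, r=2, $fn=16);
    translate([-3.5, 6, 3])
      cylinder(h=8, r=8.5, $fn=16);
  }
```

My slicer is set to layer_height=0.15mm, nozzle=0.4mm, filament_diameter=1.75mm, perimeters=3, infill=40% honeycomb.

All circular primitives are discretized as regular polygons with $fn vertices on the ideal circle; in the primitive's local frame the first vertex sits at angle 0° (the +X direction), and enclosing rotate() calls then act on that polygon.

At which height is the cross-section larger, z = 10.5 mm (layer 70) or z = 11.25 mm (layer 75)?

layer 70 (z = 10.5 mm)

Layer 70 (z = 10.5): the r=2 cylinder contributes a regular 16-gon of circumradius 2 (area = (16/2)·2.000²·sin(360°/16) = 12.25 mm²); the r=8.5 cylinder at (-3.5, 6) gives a regular 16-gon of circumradius 8.5 (constant along its height) (area = (16/2)·8.500²·sin(360°/16) = 221.19 mm²); Taking the union: the regions partially overlap — summed areas 233.44 mm² minus the doubly-counted overlap 11.15 mm² gives 222.29 mm² — area = 222.29 mm²; (rotated 85° about Z; rotation is an isometry so areas/perimeters/island counts are preserved). So its area = 222.29 mm². Layer 75 (z = 11.25): the r=2 cylinder gives a regular 16-gon of circumradius 2 (constant along its height) (area = (16/2)·2.000²·sin(360°/16) = 12.25 mm²); the cylinder at (-3.5, 6) does not reach this height (z outside [3, 11]); Merging all regions: only the r=2 cylinder is present, so the union is just that shape — area = 12.25 mm²; (whole slice rotated 85° about Z — lengths, areas and connectivity unchanged). So its area = 12.25 mm². Layer 70 is larger (222.29 vs 12.25 mm²).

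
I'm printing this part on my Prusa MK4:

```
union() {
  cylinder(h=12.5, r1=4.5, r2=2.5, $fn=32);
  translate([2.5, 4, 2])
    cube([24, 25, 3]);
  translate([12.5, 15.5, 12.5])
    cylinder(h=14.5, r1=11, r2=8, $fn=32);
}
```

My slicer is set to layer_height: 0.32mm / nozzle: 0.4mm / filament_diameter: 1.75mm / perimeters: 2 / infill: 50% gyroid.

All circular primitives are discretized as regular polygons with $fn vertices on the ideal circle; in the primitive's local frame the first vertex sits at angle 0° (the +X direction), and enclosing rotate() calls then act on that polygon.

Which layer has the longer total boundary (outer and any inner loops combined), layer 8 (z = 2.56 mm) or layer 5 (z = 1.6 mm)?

Layer 8 (z = 2.56): the cone: at t=0.205 of its height the radius interpolates to r₁+(r₂−r₁)t = 4.090, giving a regular 32-gon of that circumradius (perimeter = 2·32·4.090·sin(180°/32) = 25.66 mm); the cube at (2.5, 4) is present — its section is the full 24×25 rectangle (perimeter 98.00 mm); the cone at (12.5, 15.5) is not intersected at this z (z outside [12.5, 27]); Merging all regions: the 2 present regions are separate (no shared area or edge), so areas and boundary lengths simply add and each stays a separate island — boundary = 123.66 mm. So its perimeter = 123.66 mm. Layer 5 (z = 1.6): the cone: at t=0.128 of its height the radius interpolates to r₁+(r₂−r₁)t = 4.244, giving a regular 32-gon of that circumradius (perimeter = 2·32·4.244·sin(180°/32) = 26.62 mm); the cube at (2.5, 4) does not reach this height (z outside [2, 5]); the cone at (12.5, 15.5) does not reach this height (z outside [12.5, 27]); Taking the union: only the cone is present, so the union is just that shape — boundary = 26.62 mm. So its perimeter = 26.62 mm. Layer 8 is larger (123.66 vs 26.62 mm).

layer 8 (z = 2.56 mm)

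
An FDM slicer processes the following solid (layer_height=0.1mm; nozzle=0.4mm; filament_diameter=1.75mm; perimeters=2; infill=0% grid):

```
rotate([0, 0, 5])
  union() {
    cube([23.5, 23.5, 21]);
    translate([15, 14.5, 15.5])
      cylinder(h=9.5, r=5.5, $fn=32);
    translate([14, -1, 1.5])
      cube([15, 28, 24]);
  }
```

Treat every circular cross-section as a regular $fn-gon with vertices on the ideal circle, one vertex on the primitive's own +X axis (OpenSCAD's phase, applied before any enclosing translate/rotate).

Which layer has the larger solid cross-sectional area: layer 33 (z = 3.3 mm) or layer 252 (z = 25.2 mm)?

layer 33 (z = 3.3 mm)

Layer 33 (z = 3.3): the cube (footprint 23.5×23.5) is included at this height (area 552.25 mm²); the cylinder at (15, 14.5) does not reach this height (z outside [15.5, 25]); the cube at (14, -1) is present — its section is the full 15×28 rectangle (area 420.00 mm²); Merging all regions: the regions partially overlap — summed areas 972.25 mm² minus the doubly-counted overlap 223.25 mm² gives 749.00 mm² — area = 749.00 mm²; (rotated 5° about Z; rotation is an isometry so areas/perimeters/island counts are preserved). So its area = 749.00 mm². Layer 252 (z = 25.2): the cube is absent (z outside [0, 21]); the cylinder at (15, 14.5) is absent (z outside [15.5, 25]); the 15×28 cube at (14, -1) contributes its full rectangle (area 420.00 mm²); Taking the union: only the 15×28 cube at (14, -1) is present, so the union is just that shape — area = 420.00 mm²; (whole slice rotated 5° about Z — lengths, areas and connectivity unchanged). So its area = 420.00 mm². Layer 33 is larger (749.00 vs 420.00 mm²).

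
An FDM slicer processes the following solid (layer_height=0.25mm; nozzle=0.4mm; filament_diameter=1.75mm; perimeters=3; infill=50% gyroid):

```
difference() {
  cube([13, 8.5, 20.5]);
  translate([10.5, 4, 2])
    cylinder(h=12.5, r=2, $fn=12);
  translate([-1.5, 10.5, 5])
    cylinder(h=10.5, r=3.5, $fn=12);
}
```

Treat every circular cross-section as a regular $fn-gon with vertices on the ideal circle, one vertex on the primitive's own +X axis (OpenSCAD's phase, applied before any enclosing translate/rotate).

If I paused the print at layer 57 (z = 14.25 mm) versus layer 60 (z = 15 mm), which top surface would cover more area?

Layer 57 (z = 14.25): the 13×8.5 cube contributes its full rectangle (area 110.50 mm²); the r=2 cylinder at (10.5, 4) contributes a regular 12-gon of circumradius 2 (area = (12/2)·2.000²·sin(360°/12) = 12.00 mm²); the cylinder at (-1.5, 10.5): section is a regular 12-gon, circumradius r=3.5 (area = (12/2)·3.500²·sin(360°/12) = 36.75 mm²); Taking the first minus the rest: starting from the 13×8.5 cube (110.50 mm²), the r=2 cylinder at (10.5, 4) lies wholly inside it (removes its full 12.00 mm² and its 12.42 mm outline becomes a hole wall); the r=3.5 cylinder at (-1.5, 10.5) partially overlaps it — only the 0.80 mm² overlap (of its 36.75 mm²) is removed, clipping the outline — area = 97.70 mm². So its area = 97.70 mm². Layer 60 (z = 15): the cube is present — its section is the full 13×8.5 rectangle (area 110.50 mm²); the cylinder at (10.5, 4) is not intersected at this z (z outside [2, 14.5]); the cylinder at (-1.5, 10.5): section is a regular 12-gon, circumradius r=3.5 (area = (12/2)·3.500²·sin(360°/12) = 36.75 mm²); After the difference (first − rest): starting from the 13×8.5 cube (110.50 mm²), the r=3.5 cylinder at (-1.5, 10.5) partially overlaps it — only the 0.80 mm² overlap (of its 36.75 mm²) is removed, clipping the outline — area = 109.70 mm². So its area = 109.70 mm². Layer 60 is larger (109.70 vs 97.70 mm²).

layer 60 (z = 15 mm)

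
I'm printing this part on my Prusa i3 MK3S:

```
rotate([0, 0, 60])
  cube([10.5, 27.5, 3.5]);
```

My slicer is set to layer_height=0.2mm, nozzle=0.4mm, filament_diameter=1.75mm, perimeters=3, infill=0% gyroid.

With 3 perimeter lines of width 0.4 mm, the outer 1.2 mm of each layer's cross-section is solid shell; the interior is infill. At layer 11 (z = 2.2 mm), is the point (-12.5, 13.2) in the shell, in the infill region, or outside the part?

infill

At z = 2.2 mm: the 10.5×27.5 cube contributes its full rectangle; (whole slice rotated 60° about Z — lengths, areas and connectivity unchanged). Overall, the cross-section is a single solid region. Undo the 60° rotation: the query point maps to (5.182, 17.425) in the un-rotated model frame. The nearest boundary edge runs (0.00, 27.50)→(0.00, 0.00); distance from the point to it = 5.18 mm. The point is inside the cross-section and 5.18 mm from the nearest boundary — more than the 1.2 mm shell width (3 × 0.4), so it's in the infill interior.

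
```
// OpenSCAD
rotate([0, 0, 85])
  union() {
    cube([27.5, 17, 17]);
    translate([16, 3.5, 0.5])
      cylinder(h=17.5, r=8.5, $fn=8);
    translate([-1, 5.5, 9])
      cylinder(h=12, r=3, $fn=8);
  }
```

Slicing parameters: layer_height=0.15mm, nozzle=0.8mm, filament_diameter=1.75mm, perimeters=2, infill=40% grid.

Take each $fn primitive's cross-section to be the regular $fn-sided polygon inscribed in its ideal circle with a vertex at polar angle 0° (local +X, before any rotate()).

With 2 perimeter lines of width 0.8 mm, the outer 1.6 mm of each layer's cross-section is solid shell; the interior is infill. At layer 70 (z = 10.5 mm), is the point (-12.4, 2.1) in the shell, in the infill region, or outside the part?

At z = 10.5 mm: the 27.5×17 cube contributes its full rectangle; the r=8.5 cylinder at (16, 3.5) contributes a regular 8-gon of circumradius 8.5; the cylinder at (-1, 5.5): section is a regular 8-gon, circumradius r=3; Merging all regions: the regions partially overlap (shared area 163.74 mm²), so overlapping operands fuse into one piece — 1 connected region; (rotated 85° about Z; rotation is an isometry so areas/perimeters/island counts are preserved). Overall, the cross-section is a single solid region. Undo the 85° rotation: the query point maps to (1.011, 12.536) in the un-rotated model frame. The nearest boundary edge runs (0.00, 8.09)→(0.00, 17.00); distance from the point to it = 1.01 mm. The point is inside the cross-section, 1.01 mm from the nearest boundary — within the 1.6 mm shell band (2 × 0.8).

shell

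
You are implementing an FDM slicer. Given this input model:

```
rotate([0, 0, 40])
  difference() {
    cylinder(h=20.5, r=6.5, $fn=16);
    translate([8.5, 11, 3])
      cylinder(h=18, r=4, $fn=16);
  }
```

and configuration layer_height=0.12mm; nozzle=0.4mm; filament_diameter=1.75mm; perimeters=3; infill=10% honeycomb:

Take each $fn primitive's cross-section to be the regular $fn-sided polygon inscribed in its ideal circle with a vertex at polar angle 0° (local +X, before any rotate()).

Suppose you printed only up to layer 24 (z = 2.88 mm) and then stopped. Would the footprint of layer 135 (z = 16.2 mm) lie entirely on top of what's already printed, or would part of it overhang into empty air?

entirely on top

Compare the two slices. At z = 2.88: the cylinder: section is a regular 16-gon, circumradius r=6.5 (area = (16/2)·6.500²·sin(360°/16) = 129.35 mm²); the cylinder at (8.5, 11) is not intersected at this z (z outside [3, 21]); After the difference (first − rest): none of the subtracted shapes is present at this height, so the r=6.5 cylinder is unchanged — area = 129.35 mm²; (whole slice rotated 40° about Z — lengths, areas and connectivity unchanged). At z = 16.2: the r=6.5 cylinder gives a regular 16-gon of circumradius 6.5 (constant along its height) (area = (16/2)·6.500²·sin(360°/16) = 129.35 mm²); the r=4 cylinder at (8.5, 11) contributes a regular 16-gon of circumradius 4 (area = (16/2)·4.000²·sin(360°/16) = 48.98 mm²); Taking the first minus the rest: starting from the r=6.5 cylinder (129.35 mm²), the r=4 cylinder at (8.5, 11) misses the remaining region (no effect) — area = 129.35 mm²; (rotated 40° about Z; rotation is an isometry so areas/perimeters/island counts are preserved). Checking containment: the cross-section at z = 16.2 is a subset of the cross-section at z = 2.88.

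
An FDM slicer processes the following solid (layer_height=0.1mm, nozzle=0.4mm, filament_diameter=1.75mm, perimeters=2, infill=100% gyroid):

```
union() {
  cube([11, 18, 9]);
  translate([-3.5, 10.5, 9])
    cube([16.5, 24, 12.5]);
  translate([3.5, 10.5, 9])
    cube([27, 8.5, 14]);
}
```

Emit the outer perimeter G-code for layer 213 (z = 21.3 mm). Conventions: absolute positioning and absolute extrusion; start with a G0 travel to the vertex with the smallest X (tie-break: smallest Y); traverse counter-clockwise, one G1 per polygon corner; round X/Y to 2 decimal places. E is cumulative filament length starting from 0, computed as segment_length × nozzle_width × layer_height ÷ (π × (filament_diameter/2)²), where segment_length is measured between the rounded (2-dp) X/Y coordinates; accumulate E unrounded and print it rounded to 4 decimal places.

G0 X-3.50 Y10.50 Z21.30
G1 X30.50 Y10.50 E0.5654
G1 X30.50 Y19.00 E0.7068
G1 X13.00 Y19.00 E0.9978
G1 X13.00 Y34.50 E1.2556
G1 X-3.50 Y34.50 E1.5300
G1 X-3.50 Y10.50 E1.9291

At z = 21.3 mm: the cube is absent (z outside [0, 9]); the cube at (-3.5, 10.5) is present — its section is the full 16.5×24 rectangle; the cube at (3.5, 10.5) (footprint 27×8.5) is included at this height; Taking the union: the regions partially overlap (shared area 80.75 mm²), so overlapping operands fuse into one piece — 1 connected region. The outline is a single polygon with 6 vertices. Extrusion per mm of travel: 0.4 × 0.1 / (π × 0.875²) = 0.016630. Accumulating E over each segment gives final E = 1.9291.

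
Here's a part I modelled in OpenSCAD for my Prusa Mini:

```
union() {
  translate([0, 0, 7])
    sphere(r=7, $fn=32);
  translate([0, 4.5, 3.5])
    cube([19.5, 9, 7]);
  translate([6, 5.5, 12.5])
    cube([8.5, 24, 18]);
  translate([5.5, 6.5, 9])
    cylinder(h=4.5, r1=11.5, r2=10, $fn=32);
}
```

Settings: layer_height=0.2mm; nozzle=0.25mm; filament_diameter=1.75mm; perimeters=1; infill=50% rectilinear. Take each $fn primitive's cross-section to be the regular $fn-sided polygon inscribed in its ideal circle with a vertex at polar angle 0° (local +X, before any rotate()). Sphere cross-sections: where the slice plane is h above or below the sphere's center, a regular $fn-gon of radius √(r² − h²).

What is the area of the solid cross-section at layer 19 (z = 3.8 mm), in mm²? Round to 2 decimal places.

291.48 mm²

At z = 3.8 mm: the r=7 sphere contributes a regular 32-gon of circumradius √(7²−3.2²) = 6.226 (area = (32/2)·6.226²·sin(360°/32) = 120.99 mm²); the cube at (0, 4.5) is present — its section is the full 19.5×9 rectangle (area 175.50 mm²); the cube at (6, 5.5) is absent (z outside [12.5, 30.5]); the cone at (5.5, 6.5) is not intersected at this z (z outside [9, 13.5]); Merging all regions: the regions partially overlap — summed areas 296.49 mm² minus the doubly-counted overlap 5.01 mm² gives 291.48 mm² — area = 291.48 mm². Overall, the cross-section is a single solid region. Net area = 291.48 mm².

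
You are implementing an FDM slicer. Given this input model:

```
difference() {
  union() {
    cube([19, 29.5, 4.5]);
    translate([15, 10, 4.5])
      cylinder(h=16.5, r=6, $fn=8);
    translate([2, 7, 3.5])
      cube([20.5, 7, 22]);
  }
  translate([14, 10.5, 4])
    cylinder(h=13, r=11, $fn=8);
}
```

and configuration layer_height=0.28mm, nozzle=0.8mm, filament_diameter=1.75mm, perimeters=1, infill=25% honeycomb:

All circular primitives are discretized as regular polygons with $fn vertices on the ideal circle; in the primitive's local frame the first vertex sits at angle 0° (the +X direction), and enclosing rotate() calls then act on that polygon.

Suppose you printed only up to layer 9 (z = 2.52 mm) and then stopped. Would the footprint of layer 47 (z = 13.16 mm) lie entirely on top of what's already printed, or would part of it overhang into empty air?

Compare the two slices. At z = 2.52: the 19×29.5 cube contributes its full rectangle (area 560.50 mm²); the cylinder at (15, 10) does not reach this height (z outside [4.5, 21]); the cube at (2, 7) is not intersected at this z (z outside [3.5, 25.5]); Combining (union): only the 19×29.5 cube is present, so the union is just that shape — area = 560.50 mm²; the cylinder at (14, 10.5) is not intersected at this z (z outside [4, 17]); Subtracting the remaining from the first: none of the subtracted shapes is present at this height, so the result so far is unchanged — area = 560.50 mm². At z = 13.16: the cube is absent (z outside [0, 4.5]); the cylinder at (15, 10): section is a regular 8-gon, circumradius r=6 (area = (8/2)·6.000²·sin(360°/8) = 101.82 mm²); the cube at (2, 7) is present — its section is the full 20.5×7 rectangle (area 143.50 mm²); Taking the union: the regions partially overlap — summed areas 245.32 mm² minus the doubly-counted overlap 73.64 mm² gives 171.68 mm² — area = 171.68 mm²; the r=11 cylinder at (14, 10.5) contributes a regular 8-gon of circumradius 11 (area = (8/2)·11.000²·sin(360°/8) = 342.24 mm²); Taking the first minus the rest: starting from the result so far (171.68 mm²), the r=11 cylinder at (14, 10.5) partially overlaps it — only the 159.60 mm² overlap (of its 342.24 mm²) is removed, clipping the outline — area = 12.07 mm². Checking containment: the cross-section at z = 13.16 is a subset of the cross-section at z = 2.52.

entirely on top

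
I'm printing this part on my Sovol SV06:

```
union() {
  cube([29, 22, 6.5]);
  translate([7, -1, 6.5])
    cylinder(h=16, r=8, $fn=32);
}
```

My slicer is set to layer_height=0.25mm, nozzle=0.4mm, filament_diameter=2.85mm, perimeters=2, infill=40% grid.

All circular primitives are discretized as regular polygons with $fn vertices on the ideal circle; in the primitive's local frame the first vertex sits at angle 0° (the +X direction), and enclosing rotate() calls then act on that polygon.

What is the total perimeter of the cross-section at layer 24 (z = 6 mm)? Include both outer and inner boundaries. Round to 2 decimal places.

102.00 mm

At z = 6 mm: the 29×22 cube contributes its full rectangle (perimeter 102.00 mm); the cylinder at (7, -1) does not reach this height (z outside [6.5, 22.5]); Combining (union): only the 29×22 cube is present, so the union is just that shape — boundary = 102.00 mm. Overall, the cross-section is a single solid region. Total boundary length (outer) = 102.00 mm.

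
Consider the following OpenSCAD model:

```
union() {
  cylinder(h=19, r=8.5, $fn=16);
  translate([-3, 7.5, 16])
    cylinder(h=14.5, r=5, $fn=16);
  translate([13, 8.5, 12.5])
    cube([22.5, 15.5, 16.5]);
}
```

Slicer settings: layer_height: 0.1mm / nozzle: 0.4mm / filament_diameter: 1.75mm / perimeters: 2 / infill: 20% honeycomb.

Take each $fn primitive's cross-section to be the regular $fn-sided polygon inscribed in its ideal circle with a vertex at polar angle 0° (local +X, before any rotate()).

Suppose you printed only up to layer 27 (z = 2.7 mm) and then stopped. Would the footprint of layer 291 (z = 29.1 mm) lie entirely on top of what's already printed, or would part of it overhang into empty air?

part overhangs

Compare the two slices. At z = 2.7: the r=8.5 cylinder gives a regular 16-gon of circumradius 8.5 (constant along its height) (area = (16/2)·8.500²·sin(360°/16) = 221.19 mm²); the cylinder at (-3, 7.5) does not reach this height (z outside [16, 30.5]); the cube at (13, 8.5) is absent (z outside [12.5, 29]); Merging all regions: only the r=8.5 cylinder is present, so the union is just that shape — area = 221.19 mm². At z = 29.1: the cylinder is absent (z outside [0, 19]); the r=5 cylinder at (-3, 7.5) gives a regular 16-gon of circumradius 5 (constant along its height) (area = (16/2)·5.000²·sin(360°/16) = 76.54 mm²); the cube at (13, 8.5) is not intersected at this z (z outside [12.5, 29]); Taking the union: only the r=5 cylinder at (-3, 7.5) is present, so the union is just that shape — area = 76.54 mm². Checking containment: at z = 29.1 the cross-section extends beyond the z = 2.7 cross-section by about 40.11 mm².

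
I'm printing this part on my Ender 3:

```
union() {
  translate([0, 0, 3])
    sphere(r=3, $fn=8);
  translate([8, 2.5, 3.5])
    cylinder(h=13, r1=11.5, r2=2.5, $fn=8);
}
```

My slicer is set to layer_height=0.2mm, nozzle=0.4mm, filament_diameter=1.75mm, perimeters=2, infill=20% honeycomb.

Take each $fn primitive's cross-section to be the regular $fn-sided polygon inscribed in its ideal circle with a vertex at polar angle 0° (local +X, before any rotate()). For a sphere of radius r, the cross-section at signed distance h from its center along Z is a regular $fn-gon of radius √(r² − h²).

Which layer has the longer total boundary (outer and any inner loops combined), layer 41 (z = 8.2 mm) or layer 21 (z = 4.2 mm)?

Layer 41 (z = 8.2): the sphere is absent (|z−center|=5.200 > r=3); the cone at (8, 2.5) (r1=11.5→r2=2.5) has section circumradius 8.246 here — a regular 8-gon (perimeter = 2·8·8.246·sin(180°/8) = 50.49 mm); Taking the union: only the cone at (8, 2.5) is present, so the union is just that shape — boundary = 50.49 mm. So its perimeter = 50.49 mm. Layer 21 (z = 4.2): the sphere: section is a regular 8-gon, circumradius = √(r²−h²) = √(3²−1.2²) = 2.750 (perimeter = 2·8·2.750·sin(180°/8) = 16.84 mm); the cone at (8, 2.5): at t=0.054 of its height the radius interpolates to r₁+(r₂−r₁)t = 11.015, giving a regular 8-gon of that circumradius (perimeter = 2·8·11.015·sin(180°/8) = 67.45 mm); Taking the union: the regions partially overlap (shared area 19.38 mm²), so the edge portions inside another operand are dropped and the merged outline is re-measured after clipping — boundary = 68.04 mm. So its perimeter = 68.04 mm. Layer 21 is larger (68.04 vs 50.49 mm).

layer 21 (z = 4.2 mm)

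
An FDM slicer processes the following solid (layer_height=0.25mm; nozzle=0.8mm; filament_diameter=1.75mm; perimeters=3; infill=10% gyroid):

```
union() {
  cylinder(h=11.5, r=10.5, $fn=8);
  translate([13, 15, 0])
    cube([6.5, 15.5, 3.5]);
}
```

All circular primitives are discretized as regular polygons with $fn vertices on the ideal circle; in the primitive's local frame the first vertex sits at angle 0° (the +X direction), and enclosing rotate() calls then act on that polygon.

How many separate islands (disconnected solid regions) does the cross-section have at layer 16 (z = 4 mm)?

At z = 4 mm: the r=10.5 cylinder contributes a regular 8-gon of circumradius 10.5; the cube at (13, 15) is absent (z outside [0, 3.5]); Combining (union): only the r=10.5 cylinder is present, so the union is just that shape — 1 connected region. Overall, the cross-section is a single solid region. Island count = 1.

1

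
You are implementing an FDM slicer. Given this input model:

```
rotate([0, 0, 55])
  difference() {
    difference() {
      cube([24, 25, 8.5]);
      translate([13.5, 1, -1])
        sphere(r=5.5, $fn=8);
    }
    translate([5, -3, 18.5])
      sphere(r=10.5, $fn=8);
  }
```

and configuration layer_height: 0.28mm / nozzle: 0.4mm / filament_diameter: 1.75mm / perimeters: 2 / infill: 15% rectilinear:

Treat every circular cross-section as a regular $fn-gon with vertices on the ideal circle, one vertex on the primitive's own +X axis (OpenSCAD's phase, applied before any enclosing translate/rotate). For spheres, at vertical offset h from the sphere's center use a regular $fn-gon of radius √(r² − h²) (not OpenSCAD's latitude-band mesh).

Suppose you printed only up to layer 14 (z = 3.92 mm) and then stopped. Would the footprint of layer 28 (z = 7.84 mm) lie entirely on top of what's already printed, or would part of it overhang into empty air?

Compare the two slices. At z = 3.92: the 24×25 cube contributes its full rectangle (area 600.00 mm²); the r=5.5 sphere at (13.5, 1) contributes a regular 8-gon of circumradius √(5.5²−4.92²) = 2.458 (area = (8/2)·2.458²·sin(360°/8) = 17.09 mm²); After the difference (first − rest): starting from the 24×25 cube (600.00 mm²), the r=5.5 sphere at (13.5, 1) partially overlaps it — only the 13.05 mm² overlap (of its 17.09 mm²) is removed, clipping the outline — area = 586.95 mm²; the sphere at (5, -3) is absent (|z−center|=14.580 > r=10.5); Subtracting the remaining from the first: none of the subtracted shapes is present at this height, so the result so far is unchanged — area = 586.95 mm²; (whole slice rotated 55° about Z — lengths, areas and connectivity unchanged). At z = 7.84: the 24×25 cube contributes its full rectangle (area 600.00 mm²); the sphere at (13.5, 1) does not reach this height (|z−center|=8.840 > r=5.5); Subtracting the remaining from the first: none of the subtracted shapes is present at this height, so the 24×25 cube is unchanged — area = 600.00 mm²; the sphere at (5, -3) is absent (|z−center|=10.660 > r=10.5); After the difference (first − rest): none of the subtracted shapes is present at this height, so that combined region is unchanged — area = 600.00 mm²; (whole slice rotated 55° about Z — lengths, areas and connectivity unchanged). Checking containment: at z = 7.84 the cross-section extends beyond the z = 3.92 cross-section by about 13.05 mm².

part overhangs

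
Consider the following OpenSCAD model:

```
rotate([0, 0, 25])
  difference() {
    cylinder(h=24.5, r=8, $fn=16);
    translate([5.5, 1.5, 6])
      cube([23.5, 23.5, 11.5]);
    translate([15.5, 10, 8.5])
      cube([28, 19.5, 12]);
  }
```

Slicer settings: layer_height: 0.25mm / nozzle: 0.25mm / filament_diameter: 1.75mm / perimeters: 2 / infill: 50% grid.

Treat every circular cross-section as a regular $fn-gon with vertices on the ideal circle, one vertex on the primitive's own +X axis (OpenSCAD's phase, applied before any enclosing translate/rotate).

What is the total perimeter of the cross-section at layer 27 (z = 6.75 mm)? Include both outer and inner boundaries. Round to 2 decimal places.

51.50 mm

At z = 6.75 mm: the cylinder: section is a regular 16-gon, circumradius r=8 (perimeter = 2·16·8.000·sin(180°/16) = 49.94 mm); the cube at (5.5, 1.5) (footprint 23.5×23.5) is included at this height (perimeter 94.00 mm); the cube at (15.5, 10) does not reach this height (z outside [8.5, 20.5]); After the difference (first − rest): starting from the r=8 cylinder, the 23.5×23.5 cube at (5.5, 1.5) partially overlaps it — only the 5.86 mm² overlap (of its 552.25 mm²) is removed, clipping the outline — boundary = 51.50 mm; (rotated 25° about Z; rotation is an isometry so areas/perimeters/island counts are preserved). Overall, the cross-section is a single solid region. Total boundary length (outer) = 51.50 mm.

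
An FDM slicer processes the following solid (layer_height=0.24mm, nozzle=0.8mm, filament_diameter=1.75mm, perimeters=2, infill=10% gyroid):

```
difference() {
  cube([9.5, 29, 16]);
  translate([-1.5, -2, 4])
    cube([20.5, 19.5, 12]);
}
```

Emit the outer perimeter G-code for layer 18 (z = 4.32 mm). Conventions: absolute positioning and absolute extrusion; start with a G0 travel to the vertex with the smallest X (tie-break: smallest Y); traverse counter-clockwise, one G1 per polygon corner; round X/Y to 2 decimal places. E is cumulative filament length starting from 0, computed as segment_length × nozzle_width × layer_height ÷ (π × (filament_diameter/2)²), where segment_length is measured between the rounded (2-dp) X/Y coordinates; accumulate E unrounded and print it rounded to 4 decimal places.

G0 X0.00 Y17.50 Z4.32
G1 X9.50 Y17.50 E0.7583
G1 X9.50 Y29.00 E1.6763
G1 X0.00 Y29.00 E2.4346
G1 X0.00 Y17.50 E3.3526

At z = 4.32 mm: the cube (footprint 9.5×29) is included at this height; the cube at (-1.5, -2) is present — its section is the full 20.5×19.5 rectangle; After the difference (first − rest): starting from the 9.5×29 cube, the 20.5×19.5 cube at (-1.5, -2) partially overlaps it — only the 166.25 mm² overlap (of its 399.75 mm²) is removed, clipping the outline — 1 connected region. The outline is a single polygon with 4 vertices. Extrusion per mm of travel: 0.8 × 0.24 / (π × 0.875²) = 0.079824. Accumulating E over each segment gives final E = 3.3526.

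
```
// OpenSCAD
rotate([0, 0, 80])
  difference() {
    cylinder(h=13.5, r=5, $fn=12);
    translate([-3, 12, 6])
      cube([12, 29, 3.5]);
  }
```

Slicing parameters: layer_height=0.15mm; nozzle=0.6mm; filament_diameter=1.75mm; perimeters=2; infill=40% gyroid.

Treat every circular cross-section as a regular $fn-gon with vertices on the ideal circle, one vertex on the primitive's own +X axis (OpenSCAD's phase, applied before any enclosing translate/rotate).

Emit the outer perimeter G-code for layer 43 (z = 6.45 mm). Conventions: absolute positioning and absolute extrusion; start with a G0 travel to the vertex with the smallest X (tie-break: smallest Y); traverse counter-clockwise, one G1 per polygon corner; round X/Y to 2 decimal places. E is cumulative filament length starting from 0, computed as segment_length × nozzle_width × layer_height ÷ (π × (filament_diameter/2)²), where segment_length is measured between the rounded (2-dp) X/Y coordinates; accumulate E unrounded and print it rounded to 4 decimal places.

G0 X-4.92 Y0.87 Z6.45
G1 X-4.70 Y-1.71 E0.0969
G1 X-3.21 Y-3.83 E0.1938
G1 X-0.87 Y-4.92 E0.2904
G1 X1.71 Y-4.70 E0.3873
G1 X3.83 Y-3.21 E0.4843
G1 X4.92 Y-0.87 E0.5809
G1 X4.70 Y1.71 E0.6778
G1 X3.21 Y3.83 E0.7747
G1 X0.87 Y4.92 E0.8713
G1 X-1.71 Y4.70 E0.9682
G1 X-3.83 Y3.21 E1.0652
G1 X-4.92 Y0.87 E1.1617

At z = 6.45 mm: the r=5 cylinder contributes a regular 12-gon of circumradius 5; the cube at (-3, 12) (footprint 12×29) is included at this height; After the difference (first − rest): starting from the r=5 cylinder, the 12×29 cube at (-3, 12) misses the remaining region (no effect) — 1 connected region; (rotated 80° about Z; rotation is an isometry so areas/perimeters/island counts are preserved). The outline is a single polygon with 12 vertices. Extrusion per mm of travel: 0.6 × 0.15 / (π × 0.875²) = 0.037418. Accumulating E over each segment gives final E = 1.1617.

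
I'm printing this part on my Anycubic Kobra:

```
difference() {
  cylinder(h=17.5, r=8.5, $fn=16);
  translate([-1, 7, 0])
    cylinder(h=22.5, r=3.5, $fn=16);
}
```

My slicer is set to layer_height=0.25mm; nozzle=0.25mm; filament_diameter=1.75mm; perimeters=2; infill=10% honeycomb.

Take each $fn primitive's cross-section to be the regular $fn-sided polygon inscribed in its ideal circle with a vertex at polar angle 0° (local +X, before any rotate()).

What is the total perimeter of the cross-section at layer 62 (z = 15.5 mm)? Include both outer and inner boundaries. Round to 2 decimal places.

57.93 mm

At z = 15.5 mm: the r=8.5 cylinder gives a regular 16-gon of circumradius 8.5 (constant along its height) (perimeter = 2·16·8.500·sin(180°/16) = 53.06 mm); the r=3.5 cylinder at (-1, 7) contributes a regular 16-gon of circumradius 3.5 (perimeter = 2·16·3.500·sin(180°/16) = 21.85 mm); Subtracting the remaining from the first: starting from the r=8.5 cylinder, the r=3.5 cylinder at (-1, 7) partially overlaps it — only the 26.15 mm² overlap (of its 37.50 mm²) is removed, clipping the outline — boundary = 57.93 mm. Overall, the cross-section is a single solid region. Total boundary length (outer) = 57.93 mm.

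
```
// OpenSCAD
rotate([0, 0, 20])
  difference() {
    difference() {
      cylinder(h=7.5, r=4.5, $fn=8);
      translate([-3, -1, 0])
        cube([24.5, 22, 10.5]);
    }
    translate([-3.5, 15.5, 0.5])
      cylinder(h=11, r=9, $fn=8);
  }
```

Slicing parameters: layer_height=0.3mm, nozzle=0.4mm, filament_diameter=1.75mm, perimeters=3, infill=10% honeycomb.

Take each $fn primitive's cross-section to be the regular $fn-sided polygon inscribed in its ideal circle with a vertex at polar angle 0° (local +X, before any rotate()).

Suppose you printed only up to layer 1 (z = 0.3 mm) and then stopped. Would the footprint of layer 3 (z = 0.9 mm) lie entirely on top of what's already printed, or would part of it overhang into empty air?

Compare the two slices. At z = 0.3: the r=4.5 cylinder contributes a regular 8-gon of circumradius 4.5 (area = (8/2)·4.500²·sin(360°/8) = 57.28 mm²); the cube at (-3, -1) is present — its section is the full 24.5×22 rectangle (area 539.00 mm²); Taking the first minus the rest: starting from the r=4.5 cylinder (57.28 mm²), the 24.5×22 cube at (-3, -1) partially overlaps it — only the 33.25 mm² overlap (of its 539.00 mm²) is removed, clipping the outline — area = 24.03 mm²; the cylinder at (-3.5, 15.5) is not intersected at this z (z outside [0.5, 11.5]); After the difference (first − rest): none of the subtracted shapes is present at this height, so the result so far is unchanged — area = 24.03 mm²; (whole slice rotated 20° about Z — lengths, areas and connectivity unchanged). At z = 0.9: the cylinder: section is a regular 8-gon, circumradius r=4.5 (area = (8/2)·4.500²·sin(360°/8) = 57.28 mm²); the cube at (-3, -1) is present — its section is the full 24.5×22 rectangle (area 539.00 mm²); Subtracting the remaining from the first: starting from the r=4.5 cylinder (57.28 mm²), the 24.5×22 cube at (-3, -1) partially overlaps it — only the 33.25 mm² overlap (of its 539.00 mm²) is removed, clipping the outline — area = 24.03 mm²; the cylinder at (-3.5, 15.5): section is a regular 8-gon, circumradius r=9 (area = (8/2)·9.000²·sin(360°/8) = 229.10 mm²); After the difference (first − rest): starting from that combined region (24.03 mm²), the r=9 cylinder at (-3.5, 15.5) misses the remaining region (no effect) — area = 24.03 mm²; (whole slice rotated 20° about Z — lengths, areas and connectivity unchanged). Checking containment: the cross-section at z = 0.9 is a subset of the cross-section at z = 0.3.

entirely on top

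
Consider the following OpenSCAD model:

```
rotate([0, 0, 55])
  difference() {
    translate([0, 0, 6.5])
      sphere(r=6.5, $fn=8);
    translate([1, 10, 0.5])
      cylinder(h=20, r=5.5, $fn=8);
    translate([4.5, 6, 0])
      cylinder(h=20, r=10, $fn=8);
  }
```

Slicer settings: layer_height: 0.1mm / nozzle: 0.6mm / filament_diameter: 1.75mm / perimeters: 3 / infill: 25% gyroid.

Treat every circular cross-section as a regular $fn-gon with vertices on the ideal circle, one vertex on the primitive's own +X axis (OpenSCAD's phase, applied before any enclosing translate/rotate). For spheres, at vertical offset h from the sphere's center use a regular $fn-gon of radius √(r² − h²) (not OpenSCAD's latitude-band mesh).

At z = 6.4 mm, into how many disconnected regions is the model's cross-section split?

At z = 6.4 mm: the sphere: section is a regular 8-gon, circumradius = √(r²−h²) = √(6.5²−0.1²) = 6.499; the r=5.5 cylinder at (1, 10) contributes a regular 8-gon of circumradius 5.5; the r=10 cylinder at (4.5, 6) contributes a regular 8-gon of circumradius 10; Subtracting the remaining from the first: starting from the r=6.5 sphere, the r=5.5 cylinder at (1, 10) partially overlaps it — only the 4.62 mm² overlap (of its 85.56 mm²) is removed, clipping the outline; the r=10 cylinder at (4.5, 6) partially overlaps it — only the 70.61 mm² overlap (of its 282.84 mm²) is removed, clipping the outline — 1 connected region; (whole slice rotated 55° about Z — lengths, areas and connectivity unchanged). The result has 1 disconnected region.

1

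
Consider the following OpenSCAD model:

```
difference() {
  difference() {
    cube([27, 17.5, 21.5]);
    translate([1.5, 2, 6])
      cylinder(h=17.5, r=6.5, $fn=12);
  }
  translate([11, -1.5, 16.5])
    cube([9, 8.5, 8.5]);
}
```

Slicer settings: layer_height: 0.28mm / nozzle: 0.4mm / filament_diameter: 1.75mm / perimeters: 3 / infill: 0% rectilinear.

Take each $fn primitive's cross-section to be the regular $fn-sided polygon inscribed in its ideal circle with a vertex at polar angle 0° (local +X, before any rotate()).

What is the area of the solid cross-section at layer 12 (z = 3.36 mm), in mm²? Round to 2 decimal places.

472.50 mm²

At z = 3.36 mm: the cube (footprint 27×17.5) is included at this height (area 472.50 mm²); the cylinder at (1.5, 2) is absent (z outside [6, 23.5]); After the difference (first − rest): none of the subtracted shapes is present at this height, so the 27×17.5 cube is unchanged — area = 472.50 mm²; the cube at (11, -1.5) does not reach this height (z outside [16.5, 25]); Taking the first minus the rest: none of the subtracted shapes is present at this height, so the result so far is unchanged — area = 472.50 mm². Overall, the cross-section is a single solid region. Net area = 472.50 mm².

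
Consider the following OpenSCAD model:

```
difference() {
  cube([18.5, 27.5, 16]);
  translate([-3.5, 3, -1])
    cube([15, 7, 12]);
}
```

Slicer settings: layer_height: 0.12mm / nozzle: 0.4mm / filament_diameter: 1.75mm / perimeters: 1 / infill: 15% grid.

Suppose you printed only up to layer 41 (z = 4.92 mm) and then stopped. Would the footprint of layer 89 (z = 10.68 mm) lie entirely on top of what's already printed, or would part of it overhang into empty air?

Compare the two slices. At z = 4.92: the 18.5×27.5 cube contributes its full rectangle (area 508.75 mm²); the cube at (-3.5, 3) is present — its section is the full 15×7 rectangle (area 105.00 mm²); Subtracting the remaining from the first: starting from the 18.5×27.5 cube (508.75 mm²), the 15×7 cube at (-3.5, 3) partially overlaps it — only the 80.50 mm² overlap (of its 105.00 mm²) is removed, clipping the outline — area = 428.25 mm². At z = 10.68: the 18.5×27.5 cube contributes its full rectangle (area 508.75 mm²); the 15×7 cube at (-3.5, 3) contributes its full rectangle (area 105.00 mm²); Subtracting the remaining from the first: starting from the 18.5×27.5 cube (508.75 mm²), the 15×7 cube at (-3.5, 3) partially overlaps it — only the 80.50 mm² overlap (of its 105.00 mm²) is removed, clipping the outline — area = 428.25 mm². Checking containment: the cross-section at z = 10.68 is a subset of the cross-section at z = 4.92.

entirely on top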